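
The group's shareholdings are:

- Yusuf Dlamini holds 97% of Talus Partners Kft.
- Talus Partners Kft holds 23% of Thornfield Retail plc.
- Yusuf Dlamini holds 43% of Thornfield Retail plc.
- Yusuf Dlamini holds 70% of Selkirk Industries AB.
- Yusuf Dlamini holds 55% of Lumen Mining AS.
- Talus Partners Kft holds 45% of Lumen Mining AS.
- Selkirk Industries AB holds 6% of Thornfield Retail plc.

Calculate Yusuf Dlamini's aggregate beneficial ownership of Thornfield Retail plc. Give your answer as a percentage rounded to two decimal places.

69.51%

Yusuf reaches Thornfield along 3 paths.
Via Selkirk: 70% × 6% = 4.2%.
Via Talus: 97% × 23% = 22.31%.
Direct stake: 43% = 43%.
Total: 4.2% + 22.31% + 43% = 69.51%.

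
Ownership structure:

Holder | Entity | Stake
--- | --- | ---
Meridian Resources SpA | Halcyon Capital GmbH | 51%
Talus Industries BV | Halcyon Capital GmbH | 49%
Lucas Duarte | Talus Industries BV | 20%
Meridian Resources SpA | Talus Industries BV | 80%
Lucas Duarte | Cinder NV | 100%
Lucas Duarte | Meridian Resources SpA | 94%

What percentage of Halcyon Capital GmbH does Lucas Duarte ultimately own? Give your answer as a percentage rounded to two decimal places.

94.59%

Lucas reaches Halcyon along 3 paths.
Via Talus: 20% × 49% = 9.8%.
Via Meridian → Talus: 94% × 80% × 49% = 36.848%.
Via Meridian: 94% × 51% = 47.94%.
Total: 9.8% + 36.848% + 47.94% = 94.588%.
Rounded: 94.59%.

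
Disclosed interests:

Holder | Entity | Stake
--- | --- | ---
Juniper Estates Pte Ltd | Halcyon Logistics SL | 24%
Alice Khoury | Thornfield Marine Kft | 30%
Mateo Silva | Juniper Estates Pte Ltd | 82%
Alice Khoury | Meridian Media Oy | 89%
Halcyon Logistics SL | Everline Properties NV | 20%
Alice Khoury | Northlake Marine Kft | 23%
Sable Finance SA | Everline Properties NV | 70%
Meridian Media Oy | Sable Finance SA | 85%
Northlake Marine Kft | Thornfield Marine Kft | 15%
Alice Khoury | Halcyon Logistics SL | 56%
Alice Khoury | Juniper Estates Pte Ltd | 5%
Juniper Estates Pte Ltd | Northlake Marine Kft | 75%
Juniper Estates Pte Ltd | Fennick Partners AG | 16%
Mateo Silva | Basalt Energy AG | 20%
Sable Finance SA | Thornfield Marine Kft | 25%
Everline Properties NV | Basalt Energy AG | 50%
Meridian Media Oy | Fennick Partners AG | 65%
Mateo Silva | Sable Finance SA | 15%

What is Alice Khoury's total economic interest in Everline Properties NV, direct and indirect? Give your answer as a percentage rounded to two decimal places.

64.40%

Alice reaches Everline along 3 paths.
Via Juniper → Halcyon: 5% × 24% × 20% = 0.24%.
Via Halcyon: 56% × 20% = 11.2%.
Via Meridian → Sable: 89% × 85% × 70% = 52.955%.
Total: 0.24% + 11.2% + 52.955% = 64.395%.
Rounded: 64.40%.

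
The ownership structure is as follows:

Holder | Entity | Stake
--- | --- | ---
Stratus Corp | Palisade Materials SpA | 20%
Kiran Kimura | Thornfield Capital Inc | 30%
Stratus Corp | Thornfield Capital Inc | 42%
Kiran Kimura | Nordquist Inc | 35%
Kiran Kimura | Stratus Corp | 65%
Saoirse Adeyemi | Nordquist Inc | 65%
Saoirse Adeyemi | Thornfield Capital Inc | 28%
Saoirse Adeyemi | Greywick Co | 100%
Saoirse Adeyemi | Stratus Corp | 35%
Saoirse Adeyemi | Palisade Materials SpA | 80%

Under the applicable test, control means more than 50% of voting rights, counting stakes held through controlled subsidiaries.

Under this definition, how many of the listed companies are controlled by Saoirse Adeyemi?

Saoirse holds 80% of Palisade, so Saoirse controls Palisade.
Saoirse holds 100% of Greywick, so Saoirse controls Greywick.
Saoirse holds 65% of Nordquist, so Saoirse controls Nordquist.
No other company's threshold is met.
Saoirse controls 3 companies.

3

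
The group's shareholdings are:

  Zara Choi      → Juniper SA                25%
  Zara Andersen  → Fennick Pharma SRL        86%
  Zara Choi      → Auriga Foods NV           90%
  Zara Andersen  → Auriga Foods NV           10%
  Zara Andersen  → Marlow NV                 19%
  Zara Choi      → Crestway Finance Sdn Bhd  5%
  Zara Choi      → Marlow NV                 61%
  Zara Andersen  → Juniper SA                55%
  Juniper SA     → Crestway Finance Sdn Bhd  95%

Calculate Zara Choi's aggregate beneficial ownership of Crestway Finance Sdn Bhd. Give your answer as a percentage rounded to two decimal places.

28.75%

Zara Choi reaches Crestway along 2 paths.
Direct stake: 5% = 5%.
Via Juniper: 25% × 95% = 23.75%.
Total: 5% + 23.75% = 28.75%.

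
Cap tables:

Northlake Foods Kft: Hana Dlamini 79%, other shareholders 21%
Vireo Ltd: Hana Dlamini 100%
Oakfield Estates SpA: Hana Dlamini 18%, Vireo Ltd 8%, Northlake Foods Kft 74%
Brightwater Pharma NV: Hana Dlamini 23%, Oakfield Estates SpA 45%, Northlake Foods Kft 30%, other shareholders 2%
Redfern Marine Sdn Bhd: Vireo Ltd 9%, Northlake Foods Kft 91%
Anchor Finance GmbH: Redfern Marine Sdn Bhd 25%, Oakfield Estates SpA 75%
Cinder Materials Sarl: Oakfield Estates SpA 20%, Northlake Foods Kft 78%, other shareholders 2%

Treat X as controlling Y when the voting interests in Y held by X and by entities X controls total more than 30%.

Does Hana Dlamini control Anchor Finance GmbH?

Hana holds 100% of Vireo, so Hana controls Vireo.
Hana holds 79% of Northlake, so Hana controls Northlake.
Hana and Vireo and Northlake together hold 18% + 8% + 74% = 100% of Oakfield, so Hana controls Oakfield.
Vireo and Northlake together hold 9% + 91% = 100% of Redfern, so Hana controls Redfern.
Redfern and Oakfield together hold 25% + 75% = 100% of Anchor, so Hana controls Anchor.

Yes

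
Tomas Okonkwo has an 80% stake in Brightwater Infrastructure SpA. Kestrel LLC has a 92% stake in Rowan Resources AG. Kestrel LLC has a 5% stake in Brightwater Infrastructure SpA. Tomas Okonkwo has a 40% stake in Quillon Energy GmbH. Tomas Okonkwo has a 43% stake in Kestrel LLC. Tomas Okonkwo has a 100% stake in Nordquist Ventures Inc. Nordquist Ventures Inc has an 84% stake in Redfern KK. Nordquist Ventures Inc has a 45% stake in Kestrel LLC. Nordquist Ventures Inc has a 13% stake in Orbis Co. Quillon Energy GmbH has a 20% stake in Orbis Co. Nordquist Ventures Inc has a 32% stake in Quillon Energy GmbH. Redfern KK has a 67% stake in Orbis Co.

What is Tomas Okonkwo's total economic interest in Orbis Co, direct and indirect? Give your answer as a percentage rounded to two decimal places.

Tomas reaches Orbis along 4 paths.
Via Nordquist: 100% × 13% = 13%.
Via Quillon: 40% × 20% = 8%.
Via Nordquist → Quillon: 100% × 32% × 20% = 6.4%.
Via Nordquist → Redfern: 100% × 84% × 67% = 56.28%.
Total: 13% + 8% + 6.4% + 56.28% = 83.68%.

83.68%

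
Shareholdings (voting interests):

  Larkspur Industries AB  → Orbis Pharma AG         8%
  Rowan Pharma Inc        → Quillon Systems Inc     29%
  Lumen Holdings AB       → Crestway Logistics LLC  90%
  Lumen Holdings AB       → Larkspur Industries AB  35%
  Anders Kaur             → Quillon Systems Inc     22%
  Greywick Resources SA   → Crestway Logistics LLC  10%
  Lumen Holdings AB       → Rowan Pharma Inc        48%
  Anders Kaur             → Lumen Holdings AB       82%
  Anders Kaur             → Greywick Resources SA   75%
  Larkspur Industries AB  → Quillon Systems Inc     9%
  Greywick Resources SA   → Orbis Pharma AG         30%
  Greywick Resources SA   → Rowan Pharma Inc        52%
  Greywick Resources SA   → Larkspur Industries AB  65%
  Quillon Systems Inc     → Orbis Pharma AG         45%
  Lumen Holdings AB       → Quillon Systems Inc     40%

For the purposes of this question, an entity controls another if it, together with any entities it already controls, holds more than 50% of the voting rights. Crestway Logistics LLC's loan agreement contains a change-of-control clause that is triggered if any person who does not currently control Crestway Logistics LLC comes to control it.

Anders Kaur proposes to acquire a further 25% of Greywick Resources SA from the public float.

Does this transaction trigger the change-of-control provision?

The purchase changes only Anders's holdings, so Anders is the only person who could newly come to control Crestway.
Anders holds 75% of Greywick, so Anders controls Greywick.
Anders holds 82% of Lumen, so Anders controls Lumen.
Lumen and Greywick together hold 90% + 10% = 100% of Crestway, so Anders controls Crestway.
So Anders already controls Crestway before the transaction.
After the purchase, Anders's direct stake in Greywick rises to 75% + 25% = 100%.
Anders controlled Crestway already, so this is not a new person acquiring control; every other person's position is unchanged or reduced.
No new person acquires control, so the clause is not triggered.

No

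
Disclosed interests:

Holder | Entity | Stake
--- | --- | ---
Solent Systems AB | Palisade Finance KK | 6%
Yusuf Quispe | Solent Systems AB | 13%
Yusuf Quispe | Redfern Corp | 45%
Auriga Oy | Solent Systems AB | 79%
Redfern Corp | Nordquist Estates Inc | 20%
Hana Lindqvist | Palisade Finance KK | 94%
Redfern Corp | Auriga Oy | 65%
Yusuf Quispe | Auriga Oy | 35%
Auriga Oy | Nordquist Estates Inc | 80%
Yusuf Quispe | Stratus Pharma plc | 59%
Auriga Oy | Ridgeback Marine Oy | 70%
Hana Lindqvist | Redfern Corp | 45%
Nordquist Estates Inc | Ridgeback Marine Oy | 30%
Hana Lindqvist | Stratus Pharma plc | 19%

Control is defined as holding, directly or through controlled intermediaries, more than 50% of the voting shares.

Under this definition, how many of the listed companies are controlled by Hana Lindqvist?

1

Hana holds 94% of Palisade, so Hana controls Palisade.
No other company's threshold is met.
Hana controls 1 company.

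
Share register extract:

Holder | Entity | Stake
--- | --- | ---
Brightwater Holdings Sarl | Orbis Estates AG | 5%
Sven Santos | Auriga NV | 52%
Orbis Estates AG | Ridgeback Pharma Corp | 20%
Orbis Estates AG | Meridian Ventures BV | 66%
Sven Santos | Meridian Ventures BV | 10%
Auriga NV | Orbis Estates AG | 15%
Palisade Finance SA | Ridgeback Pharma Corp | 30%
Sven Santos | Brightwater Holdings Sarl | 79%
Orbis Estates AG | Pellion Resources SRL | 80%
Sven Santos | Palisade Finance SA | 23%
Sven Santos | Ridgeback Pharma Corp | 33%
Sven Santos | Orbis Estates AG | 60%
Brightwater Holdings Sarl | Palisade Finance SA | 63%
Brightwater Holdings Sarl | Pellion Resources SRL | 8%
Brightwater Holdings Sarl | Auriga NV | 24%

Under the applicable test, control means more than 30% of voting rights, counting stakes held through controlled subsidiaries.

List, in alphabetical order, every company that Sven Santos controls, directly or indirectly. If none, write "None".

Sven holds 79% of Brightwater, so Sven controls Brightwater.
Brightwater and Sven together hold 24% + 52% = 76% of Auriga, so Sven controls Auriga.
Brightwater and Sven together hold 63% + 23% = 86% of Palisade, so Sven controls Palisade.
Sven and Auriga and Brightwater together hold 60% + 15% + 5% = 80% of Orbis, so Sven controls Orbis.
Orbis and Brightwater together hold 80% + 8% = 88% of Pellion, so Sven controls Pellion.
Sven and Orbis and Palisade together hold 33% + 20% + 30% = 83% of Ridgeback, so Sven controls Ridgeback.
Sven and Orbis together hold 10% + 66% = 76% of Meridian, so Sven controls Meridian.

Auriga NV, Brightwater Holdings Sarl, Meridian Ventures BV, Orbis Estates AG, Palisade Finance SA, Pellion Resources SRL, Ridgeback Pharma Corp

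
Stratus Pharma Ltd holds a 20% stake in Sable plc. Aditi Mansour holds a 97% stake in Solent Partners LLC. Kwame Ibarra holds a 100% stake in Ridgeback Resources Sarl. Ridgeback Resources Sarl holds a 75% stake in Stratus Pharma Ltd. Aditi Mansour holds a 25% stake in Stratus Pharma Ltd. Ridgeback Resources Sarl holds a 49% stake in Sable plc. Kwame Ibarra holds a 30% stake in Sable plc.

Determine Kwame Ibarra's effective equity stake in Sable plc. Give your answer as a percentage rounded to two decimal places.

94.00%

Kwame reaches Sable along 3 paths.
Direct stake: 30% = 30%.
Via Ridgeback → Stratus: 100% × 75% × 20% = 15%.
Via Ridgeback: 100% × 49% = 49%.
Total: 30% + 15% + 49% = 94%.
Rounded: 94.00%.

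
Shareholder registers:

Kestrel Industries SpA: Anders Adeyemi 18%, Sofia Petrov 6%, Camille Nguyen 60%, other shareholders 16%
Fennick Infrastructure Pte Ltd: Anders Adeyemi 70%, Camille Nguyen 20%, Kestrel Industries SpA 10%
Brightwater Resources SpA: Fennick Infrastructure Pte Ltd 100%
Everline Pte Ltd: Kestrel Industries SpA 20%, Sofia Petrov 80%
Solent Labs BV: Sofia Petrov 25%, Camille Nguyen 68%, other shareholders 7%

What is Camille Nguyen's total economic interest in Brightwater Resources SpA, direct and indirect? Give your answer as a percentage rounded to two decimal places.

Camille reaches Brightwater along 2 paths.
Via Fennick: 20% × 100% = 20%.
Via Kestrel → Fennick: 60% × 10% × 100% = 6%.
Total: 20% + 6% = 26%.
Rounded: 26.00%.

26.00%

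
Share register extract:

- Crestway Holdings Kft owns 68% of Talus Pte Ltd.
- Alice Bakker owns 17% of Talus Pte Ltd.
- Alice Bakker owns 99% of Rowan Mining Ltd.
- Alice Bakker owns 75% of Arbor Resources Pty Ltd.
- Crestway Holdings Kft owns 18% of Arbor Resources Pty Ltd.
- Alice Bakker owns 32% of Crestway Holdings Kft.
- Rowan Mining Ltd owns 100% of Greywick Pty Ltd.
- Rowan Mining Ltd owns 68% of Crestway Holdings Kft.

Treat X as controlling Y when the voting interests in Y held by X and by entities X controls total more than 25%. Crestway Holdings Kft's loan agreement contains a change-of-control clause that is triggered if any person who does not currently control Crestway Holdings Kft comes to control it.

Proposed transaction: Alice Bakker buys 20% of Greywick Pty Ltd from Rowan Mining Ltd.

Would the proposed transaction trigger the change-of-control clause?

No

The purchase adds only to Alice's holdings (Rowan's stake shrinks), so Alice is the only person who could newly come to control Crestway.
Alice holds 99% of Rowan, so Alice controls Rowan.
Alice and Rowan together hold 32% + 68% = 100% of Crestway, so Alice controls Crestway.
So Alice already controls Crestway before the transaction.
After the purchase, Alice holds 20% of Greywick directly, and Rowan's stake falls to 80%.
Alice controlled Crestway already, so this is not a new person acquiring control; every other person's position is unchanged or reduced.
No new person acquires control, so the clause is not triggered.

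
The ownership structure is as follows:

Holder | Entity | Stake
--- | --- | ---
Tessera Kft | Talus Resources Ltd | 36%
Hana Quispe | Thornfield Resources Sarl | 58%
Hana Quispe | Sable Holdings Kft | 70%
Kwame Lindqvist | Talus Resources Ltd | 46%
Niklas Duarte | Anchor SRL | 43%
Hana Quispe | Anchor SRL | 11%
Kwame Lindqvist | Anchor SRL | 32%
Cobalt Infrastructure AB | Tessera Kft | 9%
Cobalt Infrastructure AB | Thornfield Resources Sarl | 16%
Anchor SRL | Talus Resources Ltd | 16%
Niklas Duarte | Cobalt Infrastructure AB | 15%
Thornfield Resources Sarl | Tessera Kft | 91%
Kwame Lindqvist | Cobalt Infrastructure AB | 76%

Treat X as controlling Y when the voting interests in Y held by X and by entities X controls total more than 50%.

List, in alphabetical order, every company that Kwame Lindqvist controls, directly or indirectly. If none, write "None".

Kwame holds 76% of Cobalt, so Kwame controls Cobalt.
No other company's threshold is met.

Cobalt Infrastructure AB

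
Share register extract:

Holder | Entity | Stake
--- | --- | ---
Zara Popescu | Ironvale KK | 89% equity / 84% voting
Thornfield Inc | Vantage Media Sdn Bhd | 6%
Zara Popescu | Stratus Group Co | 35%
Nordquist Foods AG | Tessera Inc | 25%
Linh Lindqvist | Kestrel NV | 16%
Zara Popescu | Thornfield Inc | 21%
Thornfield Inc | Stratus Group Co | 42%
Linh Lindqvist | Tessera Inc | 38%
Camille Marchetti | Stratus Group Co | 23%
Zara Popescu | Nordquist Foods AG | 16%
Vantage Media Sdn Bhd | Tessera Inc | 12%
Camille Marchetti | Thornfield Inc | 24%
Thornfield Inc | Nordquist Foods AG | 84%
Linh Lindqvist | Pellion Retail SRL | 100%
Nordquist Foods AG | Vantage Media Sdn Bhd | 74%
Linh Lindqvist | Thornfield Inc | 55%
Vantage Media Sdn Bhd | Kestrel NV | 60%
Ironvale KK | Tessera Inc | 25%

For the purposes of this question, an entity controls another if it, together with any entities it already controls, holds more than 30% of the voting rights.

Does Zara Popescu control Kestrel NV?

Zara holds 84% of Ironvale, so Zara controls Ironvale.
Zara holds 35% of Stratus, so Zara controls Stratus.
Neither Zara nor any entity Zara controls holds any voting interest in Kestrel.
So Zara does not control Kestrel.

No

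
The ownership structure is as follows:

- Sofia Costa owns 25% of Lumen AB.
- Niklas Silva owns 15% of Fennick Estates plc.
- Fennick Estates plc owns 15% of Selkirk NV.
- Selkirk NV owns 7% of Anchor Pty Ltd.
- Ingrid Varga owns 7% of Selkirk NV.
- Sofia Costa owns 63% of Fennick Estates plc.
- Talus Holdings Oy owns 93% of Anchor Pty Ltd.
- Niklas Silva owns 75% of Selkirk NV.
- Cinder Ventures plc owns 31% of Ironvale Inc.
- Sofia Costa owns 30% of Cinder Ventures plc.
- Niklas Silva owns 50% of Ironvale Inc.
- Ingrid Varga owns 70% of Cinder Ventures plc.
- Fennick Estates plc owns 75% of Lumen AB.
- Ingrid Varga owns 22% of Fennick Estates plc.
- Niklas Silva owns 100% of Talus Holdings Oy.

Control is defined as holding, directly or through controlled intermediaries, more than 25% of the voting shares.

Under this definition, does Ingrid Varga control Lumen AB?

Ingrid holds 70% of Cinder, so Ingrid controls Cinder.
Cinder holds 31% of Ironvale, so Ingrid controls Ironvale.
Neither Ingrid nor any entity Ingrid controls holds any voting interest in Lumen.
So Ingrid does not control Lumen.

No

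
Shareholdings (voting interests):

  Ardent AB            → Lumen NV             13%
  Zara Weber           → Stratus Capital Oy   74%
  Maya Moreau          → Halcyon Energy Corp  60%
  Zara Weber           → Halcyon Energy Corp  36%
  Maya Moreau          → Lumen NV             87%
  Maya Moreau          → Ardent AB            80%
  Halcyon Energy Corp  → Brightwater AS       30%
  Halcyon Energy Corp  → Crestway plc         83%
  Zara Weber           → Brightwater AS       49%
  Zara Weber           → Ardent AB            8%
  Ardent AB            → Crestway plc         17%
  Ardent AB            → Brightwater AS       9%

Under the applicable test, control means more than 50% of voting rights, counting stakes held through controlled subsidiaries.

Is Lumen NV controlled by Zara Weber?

No

Zara holds 74% of Stratus, so Zara controls Stratus.
Neither Zara nor any entity Zara controls holds any voting interest in Lumen.
So Zara does not control Lumen.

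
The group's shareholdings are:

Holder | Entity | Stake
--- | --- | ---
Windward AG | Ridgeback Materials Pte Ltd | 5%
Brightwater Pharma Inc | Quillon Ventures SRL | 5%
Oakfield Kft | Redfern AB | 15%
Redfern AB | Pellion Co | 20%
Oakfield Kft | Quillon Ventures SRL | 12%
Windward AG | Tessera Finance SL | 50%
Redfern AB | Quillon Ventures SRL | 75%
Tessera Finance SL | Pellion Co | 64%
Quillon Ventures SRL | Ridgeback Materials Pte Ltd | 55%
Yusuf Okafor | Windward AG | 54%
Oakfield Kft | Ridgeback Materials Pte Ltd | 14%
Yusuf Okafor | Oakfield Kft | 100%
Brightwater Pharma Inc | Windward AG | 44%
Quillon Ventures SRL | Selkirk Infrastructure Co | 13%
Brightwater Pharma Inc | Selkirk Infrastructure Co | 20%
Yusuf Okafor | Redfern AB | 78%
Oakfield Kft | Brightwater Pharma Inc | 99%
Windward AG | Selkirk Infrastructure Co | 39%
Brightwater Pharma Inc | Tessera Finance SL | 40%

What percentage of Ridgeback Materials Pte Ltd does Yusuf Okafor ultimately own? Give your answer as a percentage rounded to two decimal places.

Yusuf reaches Ridgeback along 7 paths.
Via Oakfield → Brightwater → Windward: 100% × 99% × 44% × 5% = 2.178%.
Via Windward: 54% × 5% = 2.7%.
Via Oakfield → Brightwater → Quillon: 100% × 99% × 5% × 55% = 2.7225%.
Via Oakfield → Quillon: 100% × 12% × 55% = 6.6%.
Via Redfern → Quillon: 78% × 75% × 55% = 32.175%.
Via Oakfield → Redfern → Quillon: 100% × 15% × 75% × 55% = 6.1875%.
Via Oakfield: 100% × 14% = 14%.
Total: 2.178% + 2.7% + 2.7225% + 6.6% + 32.175% + 6.1875% + 14% = 66.563%.
Rounded: 66.56%.

66.56%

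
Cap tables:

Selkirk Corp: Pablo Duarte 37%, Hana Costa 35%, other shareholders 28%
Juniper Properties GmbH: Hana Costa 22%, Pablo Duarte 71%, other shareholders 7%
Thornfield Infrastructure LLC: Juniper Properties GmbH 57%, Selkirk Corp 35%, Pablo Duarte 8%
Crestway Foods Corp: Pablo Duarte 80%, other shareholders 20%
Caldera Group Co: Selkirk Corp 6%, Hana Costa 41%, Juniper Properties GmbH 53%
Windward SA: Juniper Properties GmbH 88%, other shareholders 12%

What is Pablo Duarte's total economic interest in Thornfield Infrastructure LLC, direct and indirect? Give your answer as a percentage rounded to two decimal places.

61.42%

Pablo reaches Thornfield along 3 paths.
Via Juniper: 71% × 57% = 40.47%.
Via Selkirk: 37% × 35% = 12.95%.
Direct stake: 8% = 8%.
Total: 40.47% + 12.95% + 8% = 61.42%.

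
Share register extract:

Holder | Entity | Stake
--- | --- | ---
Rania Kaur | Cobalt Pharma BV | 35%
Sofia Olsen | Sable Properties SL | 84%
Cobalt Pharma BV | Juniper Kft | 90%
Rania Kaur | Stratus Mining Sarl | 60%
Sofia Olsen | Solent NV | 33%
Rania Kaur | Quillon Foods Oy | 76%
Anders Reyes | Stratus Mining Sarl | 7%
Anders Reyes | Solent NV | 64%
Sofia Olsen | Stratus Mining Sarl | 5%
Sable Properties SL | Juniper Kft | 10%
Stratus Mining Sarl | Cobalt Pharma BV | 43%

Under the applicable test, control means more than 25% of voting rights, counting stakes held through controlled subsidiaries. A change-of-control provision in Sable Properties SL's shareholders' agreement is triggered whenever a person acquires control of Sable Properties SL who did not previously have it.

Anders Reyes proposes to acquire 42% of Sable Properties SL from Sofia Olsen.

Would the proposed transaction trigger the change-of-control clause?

The purchase adds only to Anders's holdings (Sofia's stake shrinks), so Anders is the only person who could newly come to control Sable.
Anders holds 64% of Solent, so Anders controls Solent.
Neither Anders nor any entity Anders controls holds any voting interest in Sable.
So before the transaction, Anders does not control Sable.
After the purchase, Anders holds 42% of Sable directly, and Sofia's stake falls to 42%.
Anders holds 42% of Sable, so Anders controls Sable.
Anders did not control Sable before and does after, so the clause is triggered.

Yes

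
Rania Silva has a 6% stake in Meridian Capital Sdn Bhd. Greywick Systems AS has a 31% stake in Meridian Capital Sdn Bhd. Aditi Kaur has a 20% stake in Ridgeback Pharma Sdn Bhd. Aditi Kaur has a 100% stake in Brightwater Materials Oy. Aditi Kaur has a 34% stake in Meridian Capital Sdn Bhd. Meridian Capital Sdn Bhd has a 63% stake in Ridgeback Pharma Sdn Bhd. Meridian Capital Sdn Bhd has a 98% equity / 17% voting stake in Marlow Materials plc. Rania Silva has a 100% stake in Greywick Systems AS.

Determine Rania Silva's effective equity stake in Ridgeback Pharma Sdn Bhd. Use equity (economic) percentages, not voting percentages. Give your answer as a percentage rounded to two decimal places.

Rania reaches Ridgeback along 2 paths.
Via Meridian: 6% × 63% = 3.78%.
Via Greywick → Meridian: 100% × 31% × 63% = 19.53%.
Total: 3.78% + 19.53% = 23.31%.

23.31%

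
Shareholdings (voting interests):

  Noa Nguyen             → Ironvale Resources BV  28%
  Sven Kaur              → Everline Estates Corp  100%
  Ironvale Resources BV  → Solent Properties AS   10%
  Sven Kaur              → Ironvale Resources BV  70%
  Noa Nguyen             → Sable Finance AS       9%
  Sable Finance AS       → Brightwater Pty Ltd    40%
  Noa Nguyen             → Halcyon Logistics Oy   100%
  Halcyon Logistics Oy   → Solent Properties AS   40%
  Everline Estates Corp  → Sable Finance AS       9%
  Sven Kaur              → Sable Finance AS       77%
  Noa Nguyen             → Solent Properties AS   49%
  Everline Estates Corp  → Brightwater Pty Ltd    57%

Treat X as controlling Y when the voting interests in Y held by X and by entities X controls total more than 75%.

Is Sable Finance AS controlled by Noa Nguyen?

No

Noa holds 100% of Halcyon, so Noa controls Halcyon.
Halcyon and Noa together hold 40% + 49% = 89% of Solent, so Noa controls Solent.
In Sable, Noa's side holds only 9%, not > 75%.
So Noa does not control Sable.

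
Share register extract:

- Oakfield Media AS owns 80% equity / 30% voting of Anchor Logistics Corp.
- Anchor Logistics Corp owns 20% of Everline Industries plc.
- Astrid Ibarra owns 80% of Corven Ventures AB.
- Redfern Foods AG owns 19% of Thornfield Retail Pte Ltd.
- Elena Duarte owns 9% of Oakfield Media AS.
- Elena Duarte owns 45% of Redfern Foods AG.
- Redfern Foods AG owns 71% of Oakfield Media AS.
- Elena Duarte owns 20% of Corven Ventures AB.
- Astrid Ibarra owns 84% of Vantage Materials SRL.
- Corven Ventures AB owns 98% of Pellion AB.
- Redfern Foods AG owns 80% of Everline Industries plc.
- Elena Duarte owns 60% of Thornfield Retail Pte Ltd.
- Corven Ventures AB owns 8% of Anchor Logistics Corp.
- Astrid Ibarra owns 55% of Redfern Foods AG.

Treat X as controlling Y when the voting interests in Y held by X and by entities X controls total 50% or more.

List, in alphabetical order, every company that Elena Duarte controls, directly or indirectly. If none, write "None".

Thornfield Retail Pte Ltd

Elena holds 60% of Thornfield, so Elena controls Thornfield.
No other company's threshold is met.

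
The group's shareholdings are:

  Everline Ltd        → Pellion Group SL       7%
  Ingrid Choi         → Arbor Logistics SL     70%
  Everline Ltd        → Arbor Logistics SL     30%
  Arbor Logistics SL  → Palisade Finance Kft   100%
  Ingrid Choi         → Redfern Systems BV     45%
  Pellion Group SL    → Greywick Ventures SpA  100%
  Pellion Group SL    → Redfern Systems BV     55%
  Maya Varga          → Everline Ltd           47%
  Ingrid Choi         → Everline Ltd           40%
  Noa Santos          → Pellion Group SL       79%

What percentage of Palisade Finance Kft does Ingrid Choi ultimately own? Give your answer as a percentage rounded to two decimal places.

82.00%

Ingrid reaches Palisade along 2 paths.
Via Everline → Arbor: 40% × 30% × 100% = 12%.
Via Arbor: 70% × 100% = 70%.
Total: 12% + 70% = 82%.
Rounded: 82.00%.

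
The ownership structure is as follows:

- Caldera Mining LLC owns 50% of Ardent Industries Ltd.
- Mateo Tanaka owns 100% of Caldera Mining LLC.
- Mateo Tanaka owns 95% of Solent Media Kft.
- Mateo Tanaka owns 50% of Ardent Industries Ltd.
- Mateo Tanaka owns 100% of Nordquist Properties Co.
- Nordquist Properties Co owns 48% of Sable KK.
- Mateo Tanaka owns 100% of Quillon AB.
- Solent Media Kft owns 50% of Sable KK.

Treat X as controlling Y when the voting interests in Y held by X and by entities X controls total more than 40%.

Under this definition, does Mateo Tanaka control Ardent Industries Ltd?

Yes

Mateo holds 100% of Caldera, so Mateo controls Caldera.
Caldera and Mateo together hold 50% + 50% = 100% of Ardent, so Mateo controls Ardent.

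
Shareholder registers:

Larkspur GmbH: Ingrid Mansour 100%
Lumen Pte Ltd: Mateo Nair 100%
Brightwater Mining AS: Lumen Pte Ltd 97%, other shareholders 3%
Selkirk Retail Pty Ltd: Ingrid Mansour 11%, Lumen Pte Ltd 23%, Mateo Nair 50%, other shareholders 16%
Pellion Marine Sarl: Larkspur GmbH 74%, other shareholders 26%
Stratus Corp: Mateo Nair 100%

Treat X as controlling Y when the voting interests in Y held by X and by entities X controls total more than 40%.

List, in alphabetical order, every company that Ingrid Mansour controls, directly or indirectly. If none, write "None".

Ingrid holds 100% of Larkspur, so Ingrid controls Larkspur.
Larkspur holds 74% of Pellion, so Ingrid controls Pellion.
No other company's threshold is met.

Larkspur GmbH, Pellion Marine Sarl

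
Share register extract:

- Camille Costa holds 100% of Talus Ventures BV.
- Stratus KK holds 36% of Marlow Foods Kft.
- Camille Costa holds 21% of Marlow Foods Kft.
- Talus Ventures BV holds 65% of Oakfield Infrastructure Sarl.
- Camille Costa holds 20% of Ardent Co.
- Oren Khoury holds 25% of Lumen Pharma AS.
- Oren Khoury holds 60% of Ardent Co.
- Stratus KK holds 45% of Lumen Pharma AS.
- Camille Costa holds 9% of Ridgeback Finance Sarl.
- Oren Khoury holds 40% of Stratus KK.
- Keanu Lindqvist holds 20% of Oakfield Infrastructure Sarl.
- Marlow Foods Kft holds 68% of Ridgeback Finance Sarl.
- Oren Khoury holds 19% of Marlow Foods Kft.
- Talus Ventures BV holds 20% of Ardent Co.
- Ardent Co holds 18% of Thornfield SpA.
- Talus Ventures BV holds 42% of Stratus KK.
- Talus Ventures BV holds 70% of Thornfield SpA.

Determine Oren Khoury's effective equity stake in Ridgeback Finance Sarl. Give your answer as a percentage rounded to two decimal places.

22.71%

Oren reaches Ridgeback along 2 paths.
Via Marlow: 19% × 68% = 12.92%.
Via Stratus → Marlow: 40% × 36% × 68% = 9.792%.
Total: 12.92% + 9.792% = 22.712%.
Rounded: 22.71%.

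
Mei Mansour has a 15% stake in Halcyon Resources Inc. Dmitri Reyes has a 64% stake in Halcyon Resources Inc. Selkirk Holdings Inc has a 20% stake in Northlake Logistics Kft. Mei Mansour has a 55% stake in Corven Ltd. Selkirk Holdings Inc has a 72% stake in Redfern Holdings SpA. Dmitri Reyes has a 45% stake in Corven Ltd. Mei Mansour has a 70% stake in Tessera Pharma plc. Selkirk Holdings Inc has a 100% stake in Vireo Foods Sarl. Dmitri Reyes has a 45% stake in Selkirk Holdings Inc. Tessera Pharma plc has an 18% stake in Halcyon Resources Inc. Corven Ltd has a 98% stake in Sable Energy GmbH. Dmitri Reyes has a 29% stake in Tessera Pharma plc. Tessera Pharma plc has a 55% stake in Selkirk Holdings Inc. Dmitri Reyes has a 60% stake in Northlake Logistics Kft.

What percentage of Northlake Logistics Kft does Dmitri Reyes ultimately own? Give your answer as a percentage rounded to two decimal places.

Dmitri reaches Northlake along 3 paths.
Direct stake: 60% = 60%.
Via Tessera → Selkirk: 29% × 55% × 20% = 3.19%.
Via Selkirk: 45% × 20% = 9%.
Total: 60% + 3.19% + 9% = 72.19%.

72.19%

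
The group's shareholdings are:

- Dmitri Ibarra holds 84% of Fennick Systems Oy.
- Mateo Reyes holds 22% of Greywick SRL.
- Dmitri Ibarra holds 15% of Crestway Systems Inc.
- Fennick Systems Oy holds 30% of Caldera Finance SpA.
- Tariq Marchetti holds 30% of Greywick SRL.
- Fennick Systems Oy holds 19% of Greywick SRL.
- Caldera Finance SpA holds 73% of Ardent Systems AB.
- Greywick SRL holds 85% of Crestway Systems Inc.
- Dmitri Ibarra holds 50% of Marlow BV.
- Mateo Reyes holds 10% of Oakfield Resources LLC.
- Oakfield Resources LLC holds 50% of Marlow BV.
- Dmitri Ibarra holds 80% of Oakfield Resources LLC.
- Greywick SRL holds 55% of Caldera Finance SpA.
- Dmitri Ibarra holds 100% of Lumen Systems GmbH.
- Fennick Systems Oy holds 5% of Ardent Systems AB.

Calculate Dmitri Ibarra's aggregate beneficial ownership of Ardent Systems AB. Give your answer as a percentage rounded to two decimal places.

Dmitri reaches Ardent along 3 paths.
Via Fennick: 84% × 5% = 4.2%.
Via Fennick → Caldera: 84% × 30% × 73% = 18.396%.
Via Fennick → Greywick → Caldera: 84% × 19% × 55% × 73% = 6.40794%.
Total: 4.2% + 18.396% + 6.40794% = 29.00394%.
Rounded: 29.00%.

29.00%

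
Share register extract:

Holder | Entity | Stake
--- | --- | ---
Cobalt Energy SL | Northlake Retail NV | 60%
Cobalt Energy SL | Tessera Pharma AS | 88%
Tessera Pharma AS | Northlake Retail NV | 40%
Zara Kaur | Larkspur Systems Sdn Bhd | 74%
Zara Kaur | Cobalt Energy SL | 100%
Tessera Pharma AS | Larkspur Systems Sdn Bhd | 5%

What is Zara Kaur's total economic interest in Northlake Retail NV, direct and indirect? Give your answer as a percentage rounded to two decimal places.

Zara reaches Northlake along 2 paths.
Via Cobalt → Tessera: 100% × 88% × 40% = 35.2%.
Via Cobalt: 100% × 60% = 60%.
Total: 35.2% + 60% = 95.2%.
Rounded: 95.20%.

95.20%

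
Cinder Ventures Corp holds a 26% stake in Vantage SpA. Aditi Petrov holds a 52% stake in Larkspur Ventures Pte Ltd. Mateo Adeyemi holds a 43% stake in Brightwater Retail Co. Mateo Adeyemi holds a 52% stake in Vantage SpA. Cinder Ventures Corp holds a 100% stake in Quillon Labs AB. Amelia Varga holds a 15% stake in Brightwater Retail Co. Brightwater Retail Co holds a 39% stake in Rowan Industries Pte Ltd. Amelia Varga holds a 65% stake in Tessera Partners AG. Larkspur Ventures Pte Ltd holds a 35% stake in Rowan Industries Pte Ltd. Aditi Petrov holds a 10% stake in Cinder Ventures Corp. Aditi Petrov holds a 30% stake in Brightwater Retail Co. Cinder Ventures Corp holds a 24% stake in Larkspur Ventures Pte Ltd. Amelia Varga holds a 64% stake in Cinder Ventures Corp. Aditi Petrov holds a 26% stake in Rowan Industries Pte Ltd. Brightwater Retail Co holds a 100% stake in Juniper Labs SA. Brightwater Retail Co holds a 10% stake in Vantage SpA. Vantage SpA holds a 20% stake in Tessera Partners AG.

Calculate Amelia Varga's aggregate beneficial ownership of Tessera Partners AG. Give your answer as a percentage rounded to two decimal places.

Amelia reaches Tessera along 3 paths.
Direct stake: 65% = 65%.
Via Cinder → Vantage: 64% × 26% × 20% = 3.328%.
Via Brightwater → Vantage: 15% × 10% × 20% = 0.3%.
Total: 65% + 3.328% + 0.3% = 68.628%.
Rounded: 68.63%.

68.63%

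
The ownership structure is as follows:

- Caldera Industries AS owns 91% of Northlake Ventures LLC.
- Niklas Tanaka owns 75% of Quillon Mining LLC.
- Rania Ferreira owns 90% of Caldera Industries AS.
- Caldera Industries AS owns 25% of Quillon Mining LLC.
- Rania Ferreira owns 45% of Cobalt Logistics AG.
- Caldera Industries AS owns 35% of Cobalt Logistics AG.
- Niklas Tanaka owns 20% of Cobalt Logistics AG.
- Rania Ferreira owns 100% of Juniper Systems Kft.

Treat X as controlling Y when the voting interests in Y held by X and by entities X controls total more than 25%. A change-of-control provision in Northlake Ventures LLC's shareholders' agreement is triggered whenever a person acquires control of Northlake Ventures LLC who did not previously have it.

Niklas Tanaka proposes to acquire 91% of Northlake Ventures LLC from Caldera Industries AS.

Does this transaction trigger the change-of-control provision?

The purchase adds only to Niklas's holdings (Caldera's stake shrinks), so Niklas is the only person who could newly come to control Northlake.
Niklas holds 75% of Quillon, so Niklas controls Quillon.
Neither Niklas nor any entity Niklas controls holds any voting interest in Northlake.
So before the transaction, Niklas does not control Northlake.
After the purchase, Niklas holds 91% of Northlake directly, and Caldera's stake falls to 0%.
Niklas holds 91% of Northlake, so Niklas controls Northlake.
Niklas did not control Northlake before and does after, so the clause is triggered.

Yes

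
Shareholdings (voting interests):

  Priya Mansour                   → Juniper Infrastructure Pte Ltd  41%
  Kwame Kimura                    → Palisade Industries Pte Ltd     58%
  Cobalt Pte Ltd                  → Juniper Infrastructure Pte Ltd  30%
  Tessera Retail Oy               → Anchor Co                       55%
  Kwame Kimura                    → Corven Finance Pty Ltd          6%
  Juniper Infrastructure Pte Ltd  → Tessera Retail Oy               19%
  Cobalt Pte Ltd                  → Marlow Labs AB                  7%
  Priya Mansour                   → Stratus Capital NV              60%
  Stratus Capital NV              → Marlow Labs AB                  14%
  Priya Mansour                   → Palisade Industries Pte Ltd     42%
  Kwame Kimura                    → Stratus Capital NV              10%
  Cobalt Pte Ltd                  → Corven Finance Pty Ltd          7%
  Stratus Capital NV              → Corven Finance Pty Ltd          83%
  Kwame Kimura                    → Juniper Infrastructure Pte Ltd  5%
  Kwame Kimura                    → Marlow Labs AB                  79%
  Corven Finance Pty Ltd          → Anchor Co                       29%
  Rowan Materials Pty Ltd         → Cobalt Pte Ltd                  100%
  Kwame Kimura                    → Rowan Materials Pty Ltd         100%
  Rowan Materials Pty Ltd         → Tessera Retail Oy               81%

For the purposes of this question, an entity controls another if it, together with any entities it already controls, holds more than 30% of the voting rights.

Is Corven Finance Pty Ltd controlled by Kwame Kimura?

Kwame holds 100% of Rowan, so Kwame controls Rowan.
Rowan holds 100% of Cobalt, so Kwame controls Cobalt.
Kwame holds 58% of Palisade, so Kwame controls Palisade.
Kwame and Cobalt together hold 79% + 7% = 86% of Marlow, so Kwame controls Marlow.
Kwame and Cobalt together hold 5% + 30% = 35% of Juniper, so Kwame controls Juniper.
Rowan and Juniper together hold 81% + 19% = 100% of Tessera, so Kwame controls Tessera.
Tessera holds 55% of Anchor, so Kwame controls Anchor.
In Corven, Kwame's side holds only 7% + 6% = 13%, not > 30%.
So Kwame does not control Corven.

No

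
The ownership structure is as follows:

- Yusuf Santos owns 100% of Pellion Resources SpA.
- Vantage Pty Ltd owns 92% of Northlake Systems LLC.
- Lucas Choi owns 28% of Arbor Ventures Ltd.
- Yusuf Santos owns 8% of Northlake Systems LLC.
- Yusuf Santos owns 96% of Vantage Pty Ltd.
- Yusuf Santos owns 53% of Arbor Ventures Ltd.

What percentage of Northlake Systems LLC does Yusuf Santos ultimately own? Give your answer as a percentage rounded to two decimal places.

96.32%

Yusuf reaches Northlake along 2 paths.
Via Vantage: 96% × 92% = 88.32%.
Direct stake: 8% = 8%.
Total: 88.32% + 8% = 96.32%.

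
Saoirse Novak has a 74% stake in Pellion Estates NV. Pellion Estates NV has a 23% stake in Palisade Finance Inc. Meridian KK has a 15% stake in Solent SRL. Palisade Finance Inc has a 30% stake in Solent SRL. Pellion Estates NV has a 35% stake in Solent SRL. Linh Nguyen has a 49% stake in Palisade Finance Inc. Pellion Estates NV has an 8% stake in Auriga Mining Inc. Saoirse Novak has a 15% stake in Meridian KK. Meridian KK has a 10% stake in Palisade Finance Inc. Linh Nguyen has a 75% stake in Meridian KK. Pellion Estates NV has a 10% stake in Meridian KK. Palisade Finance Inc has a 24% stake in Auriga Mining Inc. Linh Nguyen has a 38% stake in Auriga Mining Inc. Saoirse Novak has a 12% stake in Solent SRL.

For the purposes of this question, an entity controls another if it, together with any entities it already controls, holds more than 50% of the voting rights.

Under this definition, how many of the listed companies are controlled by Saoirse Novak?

1

Saoirse holds 74% of Pellion, so Saoirse controls Pellion.
No other company's threshold is met.
Saoirse controls 1 company.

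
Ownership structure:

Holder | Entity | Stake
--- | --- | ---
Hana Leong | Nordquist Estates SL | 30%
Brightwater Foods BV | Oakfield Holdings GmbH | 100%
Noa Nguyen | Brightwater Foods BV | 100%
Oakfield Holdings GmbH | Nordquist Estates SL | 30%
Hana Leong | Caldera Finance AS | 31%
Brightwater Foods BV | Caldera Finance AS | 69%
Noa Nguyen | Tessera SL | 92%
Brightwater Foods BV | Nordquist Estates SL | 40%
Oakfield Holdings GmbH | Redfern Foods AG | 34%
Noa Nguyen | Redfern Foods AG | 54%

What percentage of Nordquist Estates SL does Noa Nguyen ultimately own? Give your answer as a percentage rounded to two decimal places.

Noa reaches Nordquist along 2 paths.
Via Brightwater: 100% × 40% = 40%.
Via Brightwater → Oakfield: 100% × 100% × 30% = 30%.
Total: 40% + 30% = 70%.
Rounded: 70.00%.

70.00%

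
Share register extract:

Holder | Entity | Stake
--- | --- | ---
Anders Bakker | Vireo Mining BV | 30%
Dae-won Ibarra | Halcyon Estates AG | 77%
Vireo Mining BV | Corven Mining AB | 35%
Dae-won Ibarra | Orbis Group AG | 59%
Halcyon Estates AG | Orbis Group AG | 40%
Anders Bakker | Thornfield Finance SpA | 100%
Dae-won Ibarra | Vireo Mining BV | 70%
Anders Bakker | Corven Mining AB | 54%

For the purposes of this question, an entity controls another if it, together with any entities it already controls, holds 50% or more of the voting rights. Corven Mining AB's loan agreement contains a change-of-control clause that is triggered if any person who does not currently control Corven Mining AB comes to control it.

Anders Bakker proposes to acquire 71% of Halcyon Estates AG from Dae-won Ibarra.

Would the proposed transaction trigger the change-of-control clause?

The purchase adds only to Anders's holdings (Dae-won's stake shrinks), so Anders is the only person who could newly come to control Corven.
Anders holds 54% of Corven, so Anders controls Corven.
So Anders already controls Corven before the transaction.
After the purchase, Anders holds 71% of Halcyon directly, and Dae-won's stake falls to 6%.
Anders controlled Corven already, so this is not a new person acquiring control; every other person's position is unchanged or reduced.
No new person acquires control, so the clause is not triggered.

No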